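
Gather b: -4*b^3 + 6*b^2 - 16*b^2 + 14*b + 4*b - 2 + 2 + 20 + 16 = -4*b^3 - 10*b^2 + 18*b + 36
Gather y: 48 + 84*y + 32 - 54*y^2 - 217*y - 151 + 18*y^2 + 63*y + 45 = -36*y^2 - 70*y - 26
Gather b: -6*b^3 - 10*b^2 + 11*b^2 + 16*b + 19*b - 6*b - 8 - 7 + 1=-6*b^3 + b^2 + 29*b - 14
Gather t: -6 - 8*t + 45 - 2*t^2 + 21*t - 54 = -2*t^2 + 13*t - 15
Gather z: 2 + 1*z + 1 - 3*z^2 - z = 3 - 3*z^2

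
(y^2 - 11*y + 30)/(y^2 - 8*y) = (y^2 - 11*y + 30)/(y*(y - 8))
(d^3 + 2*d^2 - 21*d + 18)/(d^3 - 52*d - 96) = (d^2 - 4*d + 3)/(d^2 - 6*d - 16)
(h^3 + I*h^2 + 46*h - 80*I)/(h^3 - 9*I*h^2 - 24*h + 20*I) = (h + 8*I)/(h - 2*I)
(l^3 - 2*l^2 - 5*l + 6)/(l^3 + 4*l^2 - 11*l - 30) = (l - 1)/(l + 5)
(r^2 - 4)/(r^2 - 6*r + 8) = (r + 2)/(r - 4)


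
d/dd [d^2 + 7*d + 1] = 2*d + 7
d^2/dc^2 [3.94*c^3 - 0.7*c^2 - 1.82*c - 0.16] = 23.64*c - 1.4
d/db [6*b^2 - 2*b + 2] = 12*b - 2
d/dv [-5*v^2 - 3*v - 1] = -10*v - 3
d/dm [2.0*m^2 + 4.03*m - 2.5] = 4.0*m + 4.03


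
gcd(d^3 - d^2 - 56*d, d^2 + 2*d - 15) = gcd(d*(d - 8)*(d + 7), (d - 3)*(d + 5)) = 1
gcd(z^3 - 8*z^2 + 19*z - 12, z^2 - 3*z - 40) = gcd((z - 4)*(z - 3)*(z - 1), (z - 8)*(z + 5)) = 1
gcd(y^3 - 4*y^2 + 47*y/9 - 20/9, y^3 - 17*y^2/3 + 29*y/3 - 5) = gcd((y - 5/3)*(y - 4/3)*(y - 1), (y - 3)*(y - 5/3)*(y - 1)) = y^2 - 8*y/3 + 5/3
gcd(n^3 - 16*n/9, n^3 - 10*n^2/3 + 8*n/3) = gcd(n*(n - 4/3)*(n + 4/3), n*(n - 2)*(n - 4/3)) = n^2 - 4*n/3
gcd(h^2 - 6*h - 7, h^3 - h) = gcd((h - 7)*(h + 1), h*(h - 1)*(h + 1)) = h + 1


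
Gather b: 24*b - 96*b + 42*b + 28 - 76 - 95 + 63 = -30*b - 80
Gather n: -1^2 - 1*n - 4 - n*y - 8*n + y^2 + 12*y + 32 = n*(-y - 9) + y^2 + 12*y + 27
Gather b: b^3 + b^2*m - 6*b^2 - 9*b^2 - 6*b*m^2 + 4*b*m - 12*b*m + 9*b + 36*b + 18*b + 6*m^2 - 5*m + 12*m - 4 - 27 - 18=b^3 + b^2*(m - 15) + b*(-6*m^2 - 8*m + 63) + 6*m^2 + 7*m - 49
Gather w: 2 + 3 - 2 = 3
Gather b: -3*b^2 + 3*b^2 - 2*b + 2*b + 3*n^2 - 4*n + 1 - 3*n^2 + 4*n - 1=0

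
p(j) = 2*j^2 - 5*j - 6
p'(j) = 4*j - 5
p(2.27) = -7.04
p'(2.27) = 4.08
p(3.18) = -1.68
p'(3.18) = 7.72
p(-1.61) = 7.23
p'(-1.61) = -11.44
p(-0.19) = -4.98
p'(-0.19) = -5.76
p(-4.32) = 52.92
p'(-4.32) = -22.28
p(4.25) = 8.88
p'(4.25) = 12.00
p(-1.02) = 1.18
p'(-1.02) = -9.08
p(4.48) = 11.74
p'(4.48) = 12.92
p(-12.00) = 342.00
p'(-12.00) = -53.00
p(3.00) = -3.00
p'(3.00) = 7.00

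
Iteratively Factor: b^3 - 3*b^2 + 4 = (b + 1)*(b^2 - 4*b + 4) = (b - 2)*(b + 1)*(b - 2)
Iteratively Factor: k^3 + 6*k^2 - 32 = (k + 4)*(k^2 + 2*k - 8) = (k + 4)^2*(k - 2)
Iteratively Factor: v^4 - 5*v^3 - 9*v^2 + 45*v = (v)*(v^3 - 5*v^2 - 9*v + 45) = v*(v + 3)*(v^2 - 8*v + 15) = v*(v - 3)*(v + 3)*(v - 5)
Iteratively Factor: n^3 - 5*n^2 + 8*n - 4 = (n - 1)*(n^2 - 4*n + 4) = (n - 2)*(n - 1)*(n - 2)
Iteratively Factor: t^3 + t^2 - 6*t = (t)*(t^2 + t - 6) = t*(t - 2)*(t + 3)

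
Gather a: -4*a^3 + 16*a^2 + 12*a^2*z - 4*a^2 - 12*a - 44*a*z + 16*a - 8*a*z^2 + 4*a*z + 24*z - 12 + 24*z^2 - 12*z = -4*a^3 + a^2*(12*z + 12) + a*(-8*z^2 - 40*z + 4) + 24*z^2 + 12*z - 12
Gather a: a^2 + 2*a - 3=a^2 + 2*a - 3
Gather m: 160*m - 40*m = 120*m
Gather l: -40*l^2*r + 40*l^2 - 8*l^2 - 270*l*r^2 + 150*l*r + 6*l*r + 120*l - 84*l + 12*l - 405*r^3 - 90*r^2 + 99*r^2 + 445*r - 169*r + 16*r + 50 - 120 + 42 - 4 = l^2*(32 - 40*r) + l*(-270*r^2 + 156*r + 48) - 405*r^3 + 9*r^2 + 292*r - 32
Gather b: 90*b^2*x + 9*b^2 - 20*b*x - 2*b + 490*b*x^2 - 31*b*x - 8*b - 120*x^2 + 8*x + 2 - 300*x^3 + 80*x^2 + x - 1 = b^2*(90*x + 9) + b*(490*x^2 - 51*x - 10) - 300*x^3 - 40*x^2 + 9*x + 1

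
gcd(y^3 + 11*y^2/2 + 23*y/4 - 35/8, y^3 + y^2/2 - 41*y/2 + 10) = y - 1/2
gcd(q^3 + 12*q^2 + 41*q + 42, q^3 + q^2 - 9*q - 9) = q + 3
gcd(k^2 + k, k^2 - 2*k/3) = k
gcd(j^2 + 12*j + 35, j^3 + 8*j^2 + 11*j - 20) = j + 5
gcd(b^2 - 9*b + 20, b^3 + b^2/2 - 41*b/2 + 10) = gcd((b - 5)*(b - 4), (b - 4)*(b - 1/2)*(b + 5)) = b - 4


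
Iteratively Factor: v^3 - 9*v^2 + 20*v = (v - 5)*(v^2 - 4*v) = (v - 5)*(v - 4)*(v)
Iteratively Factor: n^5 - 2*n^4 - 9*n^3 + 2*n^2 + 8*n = (n)*(n^4 - 2*n^3 - 9*n^2 + 2*n + 8) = n*(n - 4)*(n^3 + 2*n^2 - n - 2) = n*(n - 4)*(n + 2)*(n^2 - 1) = n*(n - 4)*(n - 1)*(n + 2)*(n + 1)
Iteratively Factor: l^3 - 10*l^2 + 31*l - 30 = (l - 5)*(l^2 - 5*l + 6) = (l - 5)*(l - 2)*(l - 3)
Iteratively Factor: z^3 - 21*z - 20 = (z + 4)*(z^2 - 4*z - 5) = (z - 5)*(z + 4)*(z + 1)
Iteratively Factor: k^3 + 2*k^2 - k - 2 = (k + 2)*(k^2 - 1) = (k - 1)*(k + 2)*(k + 1)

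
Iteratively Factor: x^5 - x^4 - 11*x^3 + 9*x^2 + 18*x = (x + 3)*(x^4 - 4*x^3 + x^2 + 6*x) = (x - 2)*(x + 3)*(x^3 - 2*x^2 - 3*x) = (x - 2)*(x + 1)*(x + 3)*(x^2 - 3*x) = x*(x - 2)*(x + 1)*(x + 3)*(x - 3)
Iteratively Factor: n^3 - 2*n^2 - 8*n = (n)*(n^2 - 2*n - 8) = n*(n + 2)*(n - 4)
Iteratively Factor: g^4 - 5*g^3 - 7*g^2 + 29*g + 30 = (g - 3)*(g^3 - 2*g^2 - 13*g - 10) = (g - 3)*(g + 2)*(g^2 - 4*g - 5) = (g - 5)*(g - 3)*(g + 2)*(g + 1)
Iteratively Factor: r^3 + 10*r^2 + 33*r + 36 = (r + 4)*(r^2 + 6*r + 9) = (r + 3)*(r + 4)*(r + 3)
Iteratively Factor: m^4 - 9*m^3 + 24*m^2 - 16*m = (m)*(m^3 - 9*m^2 + 24*m - 16) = m*(m - 4)*(m^2 - 5*m + 4) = m*(m - 4)*(m - 1)*(m - 4)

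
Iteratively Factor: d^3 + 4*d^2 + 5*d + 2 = (d + 1)*(d^2 + 3*d + 2) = (d + 1)^2*(d + 2)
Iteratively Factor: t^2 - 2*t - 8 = (t + 2)*(t - 4)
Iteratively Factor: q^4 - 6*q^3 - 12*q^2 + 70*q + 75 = (q - 5)*(q^3 - q^2 - 17*q - 15) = (q - 5)*(q + 3)*(q^2 - 4*q - 5) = (q - 5)^2*(q + 3)*(q + 1)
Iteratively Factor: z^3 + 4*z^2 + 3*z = (z + 1)*(z^2 + 3*z) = (z + 1)*(z + 3)*(z)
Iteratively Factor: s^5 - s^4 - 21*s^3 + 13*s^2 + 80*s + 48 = (s + 4)*(s^4 - 5*s^3 - s^2 + 17*s + 12) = (s + 1)*(s + 4)*(s^3 - 6*s^2 + 5*s + 12) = (s - 3)*(s + 1)*(s + 4)*(s^2 - 3*s - 4) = (s - 4)*(s - 3)*(s + 1)*(s + 4)*(s + 1)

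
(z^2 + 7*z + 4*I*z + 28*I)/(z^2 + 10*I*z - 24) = (z + 7)/(z + 6*I)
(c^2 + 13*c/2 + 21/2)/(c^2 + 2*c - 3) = (c + 7/2)/(c - 1)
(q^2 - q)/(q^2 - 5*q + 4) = q/(q - 4)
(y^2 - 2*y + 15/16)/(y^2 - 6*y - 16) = (-y^2 + 2*y - 15/16)/(-y^2 + 6*y + 16)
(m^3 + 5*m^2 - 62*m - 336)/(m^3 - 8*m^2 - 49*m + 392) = (m + 6)/(m - 7)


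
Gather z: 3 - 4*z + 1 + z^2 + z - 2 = z^2 - 3*z + 2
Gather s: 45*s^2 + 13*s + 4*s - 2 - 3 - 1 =45*s^2 + 17*s - 6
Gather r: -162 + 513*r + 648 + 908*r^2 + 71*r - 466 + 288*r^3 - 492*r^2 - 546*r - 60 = 288*r^3 + 416*r^2 + 38*r - 40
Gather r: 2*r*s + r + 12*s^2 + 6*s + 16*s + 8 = r*(2*s + 1) + 12*s^2 + 22*s + 8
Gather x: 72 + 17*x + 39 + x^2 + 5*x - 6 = x^2 + 22*x + 105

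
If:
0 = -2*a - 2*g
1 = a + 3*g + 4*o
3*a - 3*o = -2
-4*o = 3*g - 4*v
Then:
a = -5/6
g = 5/6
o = -1/6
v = 11/24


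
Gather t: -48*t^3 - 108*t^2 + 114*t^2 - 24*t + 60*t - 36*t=-48*t^3 + 6*t^2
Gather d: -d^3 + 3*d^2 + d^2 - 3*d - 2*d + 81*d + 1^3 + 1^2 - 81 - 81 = -d^3 + 4*d^2 + 76*d - 160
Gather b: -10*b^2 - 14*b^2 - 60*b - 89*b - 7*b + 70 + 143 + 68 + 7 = -24*b^2 - 156*b + 288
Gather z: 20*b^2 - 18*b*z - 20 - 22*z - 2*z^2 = 20*b^2 - 2*z^2 + z*(-18*b - 22) - 20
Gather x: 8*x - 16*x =-8*x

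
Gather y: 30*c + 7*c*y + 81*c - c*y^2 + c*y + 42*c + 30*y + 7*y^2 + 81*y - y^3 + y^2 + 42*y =153*c - y^3 + y^2*(8 - c) + y*(8*c + 153)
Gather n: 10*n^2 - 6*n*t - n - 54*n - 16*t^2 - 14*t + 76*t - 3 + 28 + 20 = 10*n^2 + n*(-6*t - 55) - 16*t^2 + 62*t + 45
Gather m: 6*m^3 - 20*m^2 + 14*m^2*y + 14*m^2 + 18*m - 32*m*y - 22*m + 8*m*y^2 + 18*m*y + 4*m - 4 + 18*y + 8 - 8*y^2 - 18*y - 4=6*m^3 + m^2*(14*y - 6) + m*(8*y^2 - 14*y) - 8*y^2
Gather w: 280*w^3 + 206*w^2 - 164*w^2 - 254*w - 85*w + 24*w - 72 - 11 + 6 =280*w^3 + 42*w^2 - 315*w - 77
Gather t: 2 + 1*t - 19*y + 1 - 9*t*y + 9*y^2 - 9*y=t*(1 - 9*y) + 9*y^2 - 28*y + 3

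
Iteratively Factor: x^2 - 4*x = (x - 4)*(x)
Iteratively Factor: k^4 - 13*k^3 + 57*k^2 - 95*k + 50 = (k - 5)*(k^3 - 8*k^2 + 17*k - 10) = (k - 5)*(k - 1)*(k^2 - 7*k + 10) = (k - 5)*(k - 2)*(k - 1)*(k - 5)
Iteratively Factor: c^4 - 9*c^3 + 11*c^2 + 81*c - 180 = (c + 3)*(c^3 - 12*c^2 + 47*c - 60) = (c - 4)*(c + 3)*(c^2 - 8*c + 15) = (c - 4)*(c - 3)*(c + 3)*(c - 5)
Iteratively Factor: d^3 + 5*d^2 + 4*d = (d)*(d^2 + 5*d + 4) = d*(d + 4)*(d + 1)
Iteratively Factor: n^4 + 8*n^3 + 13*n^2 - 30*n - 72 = (n + 3)*(n^3 + 5*n^2 - 2*n - 24) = (n + 3)^2*(n^2 + 2*n - 8) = (n + 3)^2*(n + 4)*(n - 2)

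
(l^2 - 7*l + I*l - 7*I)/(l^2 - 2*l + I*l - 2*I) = (l - 7)/(l - 2)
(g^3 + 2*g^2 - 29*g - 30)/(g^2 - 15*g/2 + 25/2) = 2*(g^2 + 7*g + 6)/(2*g - 5)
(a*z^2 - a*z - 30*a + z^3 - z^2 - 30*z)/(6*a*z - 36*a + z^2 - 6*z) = (a*z + 5*a + z^2 + 5*z)/(6*a + z)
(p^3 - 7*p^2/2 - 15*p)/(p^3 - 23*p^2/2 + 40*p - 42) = p*(2*p + 5)/(2*p^2 - 11*p + 14)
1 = 1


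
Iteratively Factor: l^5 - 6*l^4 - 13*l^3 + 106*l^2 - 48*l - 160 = (l - 5)*(l^4 - l^3 - 18*l^2 + 16*l + 32) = (l - 5)*(l - 2)*(l^3 + l^2 - 16*l - 16) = (l - 5)*(l - 2)*(l + 1)*(l^2 - 16) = (l - 5)*(l - 2)*(l + 1)*(l + 4)*(l - 4)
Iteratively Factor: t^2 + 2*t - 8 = (t - 2)*(t + 4)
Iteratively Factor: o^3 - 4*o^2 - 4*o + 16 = (o - 2)*(o^2 - 2*o - 8) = (o - 4)*(o - 2)*(o + 2)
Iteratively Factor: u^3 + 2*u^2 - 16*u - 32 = (u - 4)*(u^2 + 6*u + 8) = (u - 4)*(u + 4)*(u + 2)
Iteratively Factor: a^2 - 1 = (a - 1)*(a + 1)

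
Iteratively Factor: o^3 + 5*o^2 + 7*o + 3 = (o + 1)*(o^2 + 4*o + 3) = (o + 1)*(o + 3)*(o + 1)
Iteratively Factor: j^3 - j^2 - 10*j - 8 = (j + 1)*(j^2 - 2*j - 8) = (j + 1)*(j + 2)*(j - 4)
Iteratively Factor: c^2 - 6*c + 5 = (c - 1)*(c - 5)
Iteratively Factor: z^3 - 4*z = (z + 2)*(z^2 - 2*z) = (z - 2)*(z + 2)*(z)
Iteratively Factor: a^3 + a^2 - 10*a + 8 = (a - 2)*(a^2 + 3*a - 4) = (a - 2)*(a + 4)*(a - 1)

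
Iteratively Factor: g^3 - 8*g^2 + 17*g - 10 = (g - 5)*(g^2 - 3*g + 2) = (g - 5)*(g - 1)*(g - 2)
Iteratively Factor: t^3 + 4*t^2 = (t + 4)*(t^2) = t*(t + 4)*(t)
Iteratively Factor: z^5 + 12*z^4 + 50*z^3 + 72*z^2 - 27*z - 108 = (z + 4)*(z^4 + 8*z^3 + 18*z^2 - 27) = (z - 1)*(z + 4)*(z^3 + 9*z^2 + 27*z + 27) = (z - 1)*(z + 3)*(z + 4)*(z^2 + 6*z + 9) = (z - 1)*(z + 3)^2*(z + 4)*(z + 3)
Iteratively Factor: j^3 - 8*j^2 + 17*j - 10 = (j - 2)*(j^2 - 6*j + 5) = (j - 2)*(j - 1)*(j - 5)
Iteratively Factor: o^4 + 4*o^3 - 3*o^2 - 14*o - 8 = (o + 4)*(o^3 - 3*o - 2) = (o + 1)*(o + 4)*(o^2 - o - 2) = (o - 2)*(o + 1)*(o + 4)*(o + 1)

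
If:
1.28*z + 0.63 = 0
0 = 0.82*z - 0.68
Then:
No Solution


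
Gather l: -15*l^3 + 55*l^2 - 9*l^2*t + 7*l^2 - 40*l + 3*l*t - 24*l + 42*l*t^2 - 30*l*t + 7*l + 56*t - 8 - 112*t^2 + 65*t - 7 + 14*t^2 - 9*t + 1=-15*l^3 + l^2*(62 - 9*t) + l*(42*t^2 - 27*t - 57) - 98*t^2 + 112*t - 14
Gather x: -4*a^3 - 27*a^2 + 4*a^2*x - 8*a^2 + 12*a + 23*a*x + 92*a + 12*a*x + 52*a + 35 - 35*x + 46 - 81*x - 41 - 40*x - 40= -4*a^3 - 35*a^2 + 156*a + x*(4*a^2 + 35*a - 156)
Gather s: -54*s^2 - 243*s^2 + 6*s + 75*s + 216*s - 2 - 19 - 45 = -297*s^2 + 297*s - 66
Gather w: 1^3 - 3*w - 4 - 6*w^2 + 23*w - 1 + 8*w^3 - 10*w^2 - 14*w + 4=8*w^3 - 16*w^2 + 6*w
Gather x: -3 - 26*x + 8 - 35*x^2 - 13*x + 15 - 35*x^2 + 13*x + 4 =-70*x^2 - 26*x + 24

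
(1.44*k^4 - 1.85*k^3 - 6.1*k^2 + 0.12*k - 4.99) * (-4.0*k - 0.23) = -5.76*k^5 + 7.0688*k^4 + 24.8255*k^3 + 0.923*k^2 + 19.9324*k + 1.1477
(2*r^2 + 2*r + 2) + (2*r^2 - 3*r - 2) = 4*r^2 - r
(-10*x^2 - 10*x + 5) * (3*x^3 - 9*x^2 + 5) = -30*x^5 + 60*x^4 + 105*x^3 - 95*x^2 - 50*x + 25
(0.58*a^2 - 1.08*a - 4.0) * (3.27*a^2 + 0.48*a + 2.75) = 1.8966*a^4 - 3.2532*a^3 - 12.0034*a^2 - 4.89*a - 11.0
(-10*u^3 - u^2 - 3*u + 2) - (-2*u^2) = -10*u^3 + u^2 - 3*u + 2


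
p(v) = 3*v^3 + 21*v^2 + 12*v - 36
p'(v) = 9*v^2 + 42*v + 12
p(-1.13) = -27.07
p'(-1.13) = -23.97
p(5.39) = 1108.55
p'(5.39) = 499.85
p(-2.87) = 31.62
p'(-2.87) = -34.41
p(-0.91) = -31.79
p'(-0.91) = -18.77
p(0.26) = -31.41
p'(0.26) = 23.53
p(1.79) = 69.97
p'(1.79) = 116.02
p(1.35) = 25.85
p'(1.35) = 85.10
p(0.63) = -19.35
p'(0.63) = 42.03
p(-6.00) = 0.00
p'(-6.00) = 84.00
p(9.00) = 3960.00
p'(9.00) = 1119.00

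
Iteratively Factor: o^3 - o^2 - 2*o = (o - 2)*(o^2 + o) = o*(o - 2)*(o + 1)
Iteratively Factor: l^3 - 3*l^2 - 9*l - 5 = (l + 1)*(l^2 - 4*l - 5) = (l - 5)*(l + 1)*(l + 1)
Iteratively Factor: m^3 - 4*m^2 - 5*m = (m + 1)*(m^2 - 5*m) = (m - 5)*(m + 1)*(m)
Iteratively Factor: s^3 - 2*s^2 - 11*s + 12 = (s - 1)*(s^2 - s - 12) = (s - 1)*(s + 3)*(s - 4)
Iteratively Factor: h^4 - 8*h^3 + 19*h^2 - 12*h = (h - 4)*(h^3 - 4*h^2 + 3*h) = (h - 4)*(h - 3)*(h^2 - h) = h*(h - 4)*(h - 3)*(h - 1)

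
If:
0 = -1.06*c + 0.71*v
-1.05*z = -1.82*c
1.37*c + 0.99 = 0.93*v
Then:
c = 53.66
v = 80.11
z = 93.00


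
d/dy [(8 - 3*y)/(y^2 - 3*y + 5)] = (3*y^2 - 16*y + 9)/(y^4 - 6*y^3 + 19*y^2 - 30*y + 25)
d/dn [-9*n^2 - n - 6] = -18*n - 1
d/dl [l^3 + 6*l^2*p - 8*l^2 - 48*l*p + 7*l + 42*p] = 3*l^2 + 12*l*p - 16*l - 48*p + 7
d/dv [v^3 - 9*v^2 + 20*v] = 3*v^2 - 18*v + 20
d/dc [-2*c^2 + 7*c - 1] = 7 - 4*c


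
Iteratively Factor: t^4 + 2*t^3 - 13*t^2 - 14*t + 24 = (t + 4)*(t^3 - 2*t^2 - 5*t + 6) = (t + 2)*(t + 4)*(t^2 - 4*t + 3) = (t - 1)*(t + 2)*(t + 4)*(t - 3)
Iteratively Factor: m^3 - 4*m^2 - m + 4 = (m + 1)*(m^2 - 5*m + 4) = (m - 4)*(m + 1)*(m - 1)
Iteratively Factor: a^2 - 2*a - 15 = (a + 3)*(a - 5)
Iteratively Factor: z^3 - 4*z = (z)*(z^2 - 4) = z*(z - 2)*(z + 2)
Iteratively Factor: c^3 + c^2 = (c)*(c^2 + c) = c^2*(c + 1)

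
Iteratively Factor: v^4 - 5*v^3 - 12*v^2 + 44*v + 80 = (v - 5)*(v^3 - 12*v - 16) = (v - 5)*(v + 2)*(v^2 - 2*v - 8) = (v - 5)*(v - 4)*(v + 2)*(v + 2)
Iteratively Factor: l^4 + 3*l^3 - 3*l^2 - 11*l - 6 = (l + 1)*(l^3 + 2*l^2 - 5*l - 6) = (l + 1)^2*(l^2 + l - 6) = (l - 2)*(l + 1)^2*(l + 3)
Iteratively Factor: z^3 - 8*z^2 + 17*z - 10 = (z - 5)*(z^2 - 3*z + 2) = (z - 5)*(z - 1)*(z - 2)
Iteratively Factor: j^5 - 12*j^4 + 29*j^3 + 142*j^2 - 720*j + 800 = (j - 4)*(j^4 - 8*j^3 - 3*j^2 + 130*j - 200) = (j - 4)*(j - 2)*(j^3 - 6*j^2 - 15*j + 100) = (j - 5)*(j - 4)*(j - 2)*(j^2 - j - 20) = (j - 5)^2*(j - 4)*(j - 2)*(j + 4)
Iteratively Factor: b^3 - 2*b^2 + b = (b)*(b^2 - 2*b + 1) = b*(b - 1)*(b - 1)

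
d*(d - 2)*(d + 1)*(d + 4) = d^4 + 3*d^3 - 6*d^2 - 8*d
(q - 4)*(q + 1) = q^2 - 3*q - 4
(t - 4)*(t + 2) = t^2 - 2*t - 8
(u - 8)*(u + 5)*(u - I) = u^3 - 3*u^2 - I*u^2 - 40*u + 3*I*u + 40*I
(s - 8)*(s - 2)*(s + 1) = s^3 - 9*s^2 + 6*s + 16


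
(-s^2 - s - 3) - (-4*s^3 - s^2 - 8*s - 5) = 4*s^3 + 7*s + 2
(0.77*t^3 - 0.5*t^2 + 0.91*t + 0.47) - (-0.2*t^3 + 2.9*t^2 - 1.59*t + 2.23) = 0.97*t^3 - 3.4*t^2 + 2.5*t - 1.76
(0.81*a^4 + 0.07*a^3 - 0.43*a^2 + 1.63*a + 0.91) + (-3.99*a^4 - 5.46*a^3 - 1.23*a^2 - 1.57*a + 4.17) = -3.18*a^4 - 5.39*a^3 - 1.66*a^2 + 0.0599999999999998*a + 5.08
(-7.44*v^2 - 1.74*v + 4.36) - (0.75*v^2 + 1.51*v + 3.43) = -8.19*v^2 - 3.25*v + 0.93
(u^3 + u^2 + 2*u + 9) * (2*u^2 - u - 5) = 2*u^5 + u^4 - 2*u^3 + 11*u^2 - 19*u - 45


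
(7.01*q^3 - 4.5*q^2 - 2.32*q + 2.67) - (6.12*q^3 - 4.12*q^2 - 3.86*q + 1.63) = 0.89*q^3 - 0.38*q^2 + 1.54*q + 1.04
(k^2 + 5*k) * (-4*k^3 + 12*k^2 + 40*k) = -4*k^5 - 8*k^4 + 100*k^3 + 200*k^2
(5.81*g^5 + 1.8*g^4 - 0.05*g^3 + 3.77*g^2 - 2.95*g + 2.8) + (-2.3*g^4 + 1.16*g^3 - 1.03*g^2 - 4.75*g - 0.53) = 5.81*g^5 - 0.5*g^4 + 1.11*g^3 + 2.74*g^2 - 7.7*g + 2.27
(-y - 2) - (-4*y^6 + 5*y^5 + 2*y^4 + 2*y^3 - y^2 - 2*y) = 4*y^6 - 5*y^5 - 2*y^4 - 2*y^3 + y^2 + y - 2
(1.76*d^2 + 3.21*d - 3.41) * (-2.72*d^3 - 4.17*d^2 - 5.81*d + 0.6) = -4.7872*d^5 - 16.0704*d^4 - 14.3361*d^3 - 3.3744*d^2 + 21.7381*d - 2.046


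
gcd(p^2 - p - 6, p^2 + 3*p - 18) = p - 3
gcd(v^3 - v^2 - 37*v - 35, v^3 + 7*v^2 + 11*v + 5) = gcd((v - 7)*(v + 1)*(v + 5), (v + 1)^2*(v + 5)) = v^2 + 6*v + 5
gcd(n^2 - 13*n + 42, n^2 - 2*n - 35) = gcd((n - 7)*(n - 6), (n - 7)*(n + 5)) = n - 7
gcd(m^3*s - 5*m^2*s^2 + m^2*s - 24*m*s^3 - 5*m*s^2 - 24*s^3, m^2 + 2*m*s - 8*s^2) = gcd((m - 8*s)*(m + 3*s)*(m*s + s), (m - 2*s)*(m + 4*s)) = 1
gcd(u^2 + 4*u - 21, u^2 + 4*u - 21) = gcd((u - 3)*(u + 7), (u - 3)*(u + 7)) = u^2 + 4*u - 21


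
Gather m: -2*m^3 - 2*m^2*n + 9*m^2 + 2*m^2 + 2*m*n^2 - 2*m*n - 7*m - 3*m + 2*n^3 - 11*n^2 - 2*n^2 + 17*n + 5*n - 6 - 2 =-2*m^3 + m^2*(11 - 2*n) + m*(2*n^2 - 2*n - 10) + 2*n^3 - 13*n^2 + 22*n - 8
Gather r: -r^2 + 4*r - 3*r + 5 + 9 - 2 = -r^2 + r + 12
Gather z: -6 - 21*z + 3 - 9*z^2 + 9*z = -9*z^2 - 12*z - 3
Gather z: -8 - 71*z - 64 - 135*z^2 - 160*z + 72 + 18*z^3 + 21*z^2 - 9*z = 18*z^3 - 114*z^2 - 240*z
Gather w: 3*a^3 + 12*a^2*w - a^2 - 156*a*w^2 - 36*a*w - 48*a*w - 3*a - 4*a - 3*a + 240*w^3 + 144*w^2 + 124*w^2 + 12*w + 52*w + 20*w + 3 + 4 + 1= 3*a^3 - a^2 - 10*a + 240*w^3 + w^2*(268 - 156*a) + w*(12*a^2 - 84*a + 84) + 8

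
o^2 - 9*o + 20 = (o - 5)*(o - 4)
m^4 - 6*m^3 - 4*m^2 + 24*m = m*(m - 6)*(m - 2)*(m + 2)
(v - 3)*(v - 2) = v^2 - 5*v + 6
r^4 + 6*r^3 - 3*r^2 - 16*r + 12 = (r - 1)^2*(r + 2)*(r + 6)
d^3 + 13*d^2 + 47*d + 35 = (d + 1)*(d + 5)*(d + 7)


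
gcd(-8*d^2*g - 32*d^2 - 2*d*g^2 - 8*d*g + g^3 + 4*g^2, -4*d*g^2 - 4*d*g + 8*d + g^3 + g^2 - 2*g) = 4*d - g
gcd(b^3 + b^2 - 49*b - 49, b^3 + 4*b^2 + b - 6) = 1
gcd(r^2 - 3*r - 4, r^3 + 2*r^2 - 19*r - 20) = r^2 - 3*r - 4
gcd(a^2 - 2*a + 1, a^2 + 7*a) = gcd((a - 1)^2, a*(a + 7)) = 1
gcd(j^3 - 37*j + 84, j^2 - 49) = j + 7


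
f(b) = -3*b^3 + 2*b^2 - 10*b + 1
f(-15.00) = 10726.00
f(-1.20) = 21.06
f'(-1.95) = -52.02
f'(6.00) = -310.00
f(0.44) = -3.27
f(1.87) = -30.32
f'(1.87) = -33.99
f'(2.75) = -67.06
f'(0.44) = -9.98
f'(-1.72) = -43.51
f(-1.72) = 39.38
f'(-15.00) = -2095.00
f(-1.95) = 50.35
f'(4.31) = -159.94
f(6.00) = -635.00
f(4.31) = -245.14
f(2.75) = -73.77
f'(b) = -9*b^2 + 4*b - 10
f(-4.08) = 278.84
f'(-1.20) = -27.76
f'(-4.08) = -176.14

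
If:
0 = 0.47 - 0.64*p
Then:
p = 0.73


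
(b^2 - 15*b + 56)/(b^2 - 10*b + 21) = (b - 8)/(b - 3)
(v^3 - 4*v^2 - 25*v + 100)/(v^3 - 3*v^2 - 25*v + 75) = (v - 4)/(v - 3)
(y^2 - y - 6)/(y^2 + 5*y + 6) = (y - 3)/(y + 3)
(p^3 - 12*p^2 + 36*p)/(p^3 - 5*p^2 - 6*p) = (p - 6)/(p + 1)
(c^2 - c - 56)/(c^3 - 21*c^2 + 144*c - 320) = (c + 7)/(c^2 - 13*c + 40)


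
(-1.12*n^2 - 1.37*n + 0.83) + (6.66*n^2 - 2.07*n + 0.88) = 5.54*n^2 - 3.44*n + 1.71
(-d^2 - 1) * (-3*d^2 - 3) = 3*d^4 + 6*d^2 + 3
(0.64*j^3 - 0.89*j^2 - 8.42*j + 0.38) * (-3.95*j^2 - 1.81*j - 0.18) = -2.528*j^5 + 2.3571*j^4 + 34.7547*j^3 + 13.8994*j^2 + 0.8278*j - 0.0684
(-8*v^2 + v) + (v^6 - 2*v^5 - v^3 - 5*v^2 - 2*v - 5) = v^6 - 2*v^5 - v^3 - 13*v^2 - v - 5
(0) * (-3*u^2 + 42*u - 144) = 0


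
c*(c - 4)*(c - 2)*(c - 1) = c^4 - 7*c^3 + 14*c^2 - 8*c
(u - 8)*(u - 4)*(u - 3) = u^3 - 15*u^2 + 68*u - 96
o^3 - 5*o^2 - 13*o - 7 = (o - 7)*(o + 1)^2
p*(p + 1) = p^2 + p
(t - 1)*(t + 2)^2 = t^3 + 3*t^2 - 4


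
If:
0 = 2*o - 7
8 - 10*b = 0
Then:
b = 4/5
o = 7/2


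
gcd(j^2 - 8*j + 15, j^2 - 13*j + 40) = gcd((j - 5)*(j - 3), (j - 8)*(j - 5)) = j - 5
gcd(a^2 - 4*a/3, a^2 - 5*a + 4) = 1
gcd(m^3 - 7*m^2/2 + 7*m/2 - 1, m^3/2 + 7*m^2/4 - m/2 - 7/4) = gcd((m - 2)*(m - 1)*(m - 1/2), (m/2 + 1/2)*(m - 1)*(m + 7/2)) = m - 1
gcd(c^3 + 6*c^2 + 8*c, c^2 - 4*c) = c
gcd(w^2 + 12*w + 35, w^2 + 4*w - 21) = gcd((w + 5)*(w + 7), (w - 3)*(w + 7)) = w + 7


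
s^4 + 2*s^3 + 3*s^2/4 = s^2*(s + 1/2)*(s + 3/2)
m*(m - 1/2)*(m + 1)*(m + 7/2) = m^4 + 4*m^3 + 5*m^2/4 - 7*m/4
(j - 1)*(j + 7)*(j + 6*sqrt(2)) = j^3 + 6*j^2 + 6*sqrt(2)*j^2 - 7*j + 36*sqrt(2)*j - 42*sqrt(2)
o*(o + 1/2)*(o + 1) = o^3 + 3*o^2/2 + o/2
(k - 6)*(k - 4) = k^2 - 10*k + 24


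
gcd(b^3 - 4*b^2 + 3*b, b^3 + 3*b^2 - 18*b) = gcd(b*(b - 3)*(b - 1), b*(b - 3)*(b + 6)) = b^2 - 3*b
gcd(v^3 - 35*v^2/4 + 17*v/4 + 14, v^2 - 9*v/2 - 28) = v - 8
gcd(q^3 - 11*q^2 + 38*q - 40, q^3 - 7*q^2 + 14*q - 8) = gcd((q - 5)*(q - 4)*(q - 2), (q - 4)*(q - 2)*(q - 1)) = q^2 - 6*q + 8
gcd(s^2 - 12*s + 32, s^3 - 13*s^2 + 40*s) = s - 8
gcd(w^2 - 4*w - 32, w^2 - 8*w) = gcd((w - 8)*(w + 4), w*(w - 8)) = w - 8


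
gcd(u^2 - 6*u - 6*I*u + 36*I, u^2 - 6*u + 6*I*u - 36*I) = u - 6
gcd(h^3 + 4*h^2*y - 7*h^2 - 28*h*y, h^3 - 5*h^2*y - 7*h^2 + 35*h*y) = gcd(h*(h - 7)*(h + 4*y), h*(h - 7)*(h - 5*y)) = h^2 - 7*h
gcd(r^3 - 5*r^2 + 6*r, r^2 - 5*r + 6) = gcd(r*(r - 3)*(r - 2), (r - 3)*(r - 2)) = r^2 - 5*r + 6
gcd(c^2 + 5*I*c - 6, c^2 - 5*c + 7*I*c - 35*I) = 1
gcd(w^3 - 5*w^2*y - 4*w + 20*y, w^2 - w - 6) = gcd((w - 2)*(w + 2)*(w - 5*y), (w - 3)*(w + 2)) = w + 2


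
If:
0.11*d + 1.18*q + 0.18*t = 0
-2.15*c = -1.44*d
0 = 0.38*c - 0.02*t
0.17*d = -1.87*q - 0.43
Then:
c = 0.08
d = 0.12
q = -0.24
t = 1.51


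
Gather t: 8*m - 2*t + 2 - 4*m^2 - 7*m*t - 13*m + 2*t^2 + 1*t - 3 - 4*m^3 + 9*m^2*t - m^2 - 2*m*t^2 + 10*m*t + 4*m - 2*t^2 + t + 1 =-4*m^3 - 5*m^2 - 2*m*t^2 - m + t*(9*m^2 + 3*m)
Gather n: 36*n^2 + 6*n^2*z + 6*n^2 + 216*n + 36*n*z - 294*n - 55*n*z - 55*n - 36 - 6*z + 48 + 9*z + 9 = n^2*(6*z + 42) + n*(-19*z - 133) + 3*z + 21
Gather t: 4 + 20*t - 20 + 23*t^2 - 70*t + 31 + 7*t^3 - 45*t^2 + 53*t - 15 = 7*t^3 - 22*t^2 + 3*t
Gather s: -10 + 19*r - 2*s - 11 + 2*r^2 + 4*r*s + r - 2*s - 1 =2*r^2 + 20*r + s*(4*r - 4) - 22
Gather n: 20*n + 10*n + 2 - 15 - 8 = 30*n - 21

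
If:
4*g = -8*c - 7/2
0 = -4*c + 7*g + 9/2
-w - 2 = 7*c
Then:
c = -13/144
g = -25/36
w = -197/144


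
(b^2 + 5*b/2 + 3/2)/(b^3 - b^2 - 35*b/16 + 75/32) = 16*(b + 1)/(16*b^2 - 40*b + 25)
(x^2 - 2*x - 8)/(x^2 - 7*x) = (x^2 - 2*x - 8)/(x*(x - 7))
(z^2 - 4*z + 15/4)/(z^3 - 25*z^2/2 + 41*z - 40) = (z - 3/2)/(z^2 - 10*z + 16)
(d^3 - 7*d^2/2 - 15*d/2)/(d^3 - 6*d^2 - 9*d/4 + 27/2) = 2*d*(d - 5)/(2*d^2 - 15*d + 18)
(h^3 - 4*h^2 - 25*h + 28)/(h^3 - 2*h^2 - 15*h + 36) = (h^2 - 8*h + 7)/(h^2 - 6*h + 9)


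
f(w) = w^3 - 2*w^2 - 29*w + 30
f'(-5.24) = 74.33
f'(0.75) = -30.31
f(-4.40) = 33.70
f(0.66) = 10.28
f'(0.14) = -29.50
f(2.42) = -37.72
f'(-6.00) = 103.00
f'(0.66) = -30.33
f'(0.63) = -30.33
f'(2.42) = -21.11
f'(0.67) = -30.33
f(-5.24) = -16.83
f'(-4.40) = 46.68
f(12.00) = 1122.00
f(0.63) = 11.19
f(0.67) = 9.97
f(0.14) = 25.90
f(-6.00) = -84.00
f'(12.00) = 355.00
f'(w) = 3*w^2 - 4*w - 29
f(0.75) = 7.55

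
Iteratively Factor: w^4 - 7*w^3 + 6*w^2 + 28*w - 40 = (w + 2)*(w^3 - 9*w^2 + 24*w - 20) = (w - 2)*(w + 2)*(w^2 - 7*w + 10) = (w - 2)^2*(w + 2)*(w - 5)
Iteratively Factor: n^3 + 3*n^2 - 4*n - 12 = (n - 2)*(n^2 + 5*n + 6) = (n - 2)*(n + 2)*(n + 3)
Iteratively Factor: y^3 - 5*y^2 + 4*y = (y - 1)*(y^2 - 4*y) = y*(y - 1)*(y - 4)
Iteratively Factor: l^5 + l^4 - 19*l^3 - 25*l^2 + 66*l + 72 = (l - 4)*(l^4 + 5*l^3 + l^2 - 21*l - 18) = (l - 4)*(l - 2)*(l^3 + 7*l^2 + 15*l + 9) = (l - 4)*(l - 2)*(l + 3)*(l^2 + 4*l + 3) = (l - 4)*(l - 2)*(l + 3)^2*(l + 1)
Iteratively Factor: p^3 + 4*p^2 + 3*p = (p)*(p^2 + 4*p + 3) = p*(p + 3)*(p + 1)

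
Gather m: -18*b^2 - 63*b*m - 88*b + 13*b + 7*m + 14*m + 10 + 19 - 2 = -18*b^2 - 75*b + m*(21 - 63*b) + 27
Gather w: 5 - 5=0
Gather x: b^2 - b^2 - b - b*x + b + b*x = 0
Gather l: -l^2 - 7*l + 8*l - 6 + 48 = -l^2 + l + 42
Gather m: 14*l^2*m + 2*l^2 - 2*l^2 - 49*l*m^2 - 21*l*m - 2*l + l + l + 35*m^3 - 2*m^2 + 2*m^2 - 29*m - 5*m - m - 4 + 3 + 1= -49*l*m^2 + 35*m^3 + m*(14*l^2 - 21*l - 35)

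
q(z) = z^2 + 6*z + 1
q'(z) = 2*z + 6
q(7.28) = 97.68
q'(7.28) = 20.56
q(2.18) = 18.83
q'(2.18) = 10.36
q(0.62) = 5.10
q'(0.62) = 7.24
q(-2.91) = -7.99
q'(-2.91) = 0.18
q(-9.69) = 36.76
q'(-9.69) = -13.38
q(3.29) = 31.56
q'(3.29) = 12.58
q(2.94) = 27.28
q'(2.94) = 11.88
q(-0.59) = -2.19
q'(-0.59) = 4.82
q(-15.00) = 136.00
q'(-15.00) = -24.00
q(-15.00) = 136.00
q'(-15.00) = -24.00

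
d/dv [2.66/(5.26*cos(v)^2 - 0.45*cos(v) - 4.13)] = (27.9832*cos(v) - 1.197)*sin(v)/(-5.26*cos(v)^2 + 0.45*cos(v) + 4.13)^2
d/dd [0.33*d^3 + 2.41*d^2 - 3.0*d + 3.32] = 0.99*d^2 + 4.82*d - 3.0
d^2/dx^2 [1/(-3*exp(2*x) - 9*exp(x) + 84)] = (-2*(2*exp(x) + 3)^2*exp(x) + (4*exp(x) + 3)*(exp(2*x) + 3*exp(x) - 28))*exp(x)/(3*(exp(2*x) + 3*exp(x) - 28)^3)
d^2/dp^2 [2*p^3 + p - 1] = 12*p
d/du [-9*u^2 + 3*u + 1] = 3 - 18*u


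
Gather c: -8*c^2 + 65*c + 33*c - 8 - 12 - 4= -8*c^2 + 98*c - 24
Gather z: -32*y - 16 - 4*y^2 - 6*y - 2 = -4*y^2 - 38*y - 18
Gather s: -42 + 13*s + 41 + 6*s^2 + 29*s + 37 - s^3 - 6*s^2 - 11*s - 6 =-s^3 + 31*s + 30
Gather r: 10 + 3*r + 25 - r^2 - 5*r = -r^2 - 2*r + 35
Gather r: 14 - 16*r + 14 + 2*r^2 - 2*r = 2*r^2 - 18*r + 28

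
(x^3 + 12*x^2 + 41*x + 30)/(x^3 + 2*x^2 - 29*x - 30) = (x + 5)/(x - 5)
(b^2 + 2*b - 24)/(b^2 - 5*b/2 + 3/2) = 2*(b^2 + 2*b - 24)/(2*b^2 - 5*b + 3)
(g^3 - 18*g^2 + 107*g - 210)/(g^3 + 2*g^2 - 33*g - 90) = (g^2 - 12*g + 35)/(g^2 + 8*g + 15)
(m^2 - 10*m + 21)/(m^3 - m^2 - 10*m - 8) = (-m^2 + 10*m - 21)/(-m^3 + m^2 + 10*m + 8)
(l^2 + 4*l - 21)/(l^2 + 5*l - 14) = (l - 3)/(l - 2)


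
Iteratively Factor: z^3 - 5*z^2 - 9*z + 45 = (z + 3)*(z^2 - 8*z + 15) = (z - 5)*(z + 3)*(z - 3)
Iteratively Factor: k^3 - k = (k)*(k^2 - 1) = k*(k + 1)*(k - 1)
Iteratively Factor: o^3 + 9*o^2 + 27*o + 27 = (o + 3)*(o^2 + 6*o + 9) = (o + 3)^2*(o + 3)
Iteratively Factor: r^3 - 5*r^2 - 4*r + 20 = (r + 2)*(r^2 - 7*r + 10) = (r - 2)*(r + 2)*(r - 5)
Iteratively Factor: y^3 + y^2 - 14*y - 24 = (y + 3)*(y^2 - 2*y - 8) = (y - 4)*(y + 3)*(y + 2)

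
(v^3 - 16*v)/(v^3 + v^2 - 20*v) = (v + 4)/(v + 5)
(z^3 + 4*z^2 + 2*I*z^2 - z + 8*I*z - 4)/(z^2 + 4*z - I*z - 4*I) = (z^2 + 2*I*z - 1)/(z - I)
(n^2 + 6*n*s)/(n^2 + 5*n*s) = (n + 6*s)/(n + 5*s)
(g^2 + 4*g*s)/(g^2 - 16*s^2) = g/(g - 4*s)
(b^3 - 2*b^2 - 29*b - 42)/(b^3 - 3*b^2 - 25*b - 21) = (b + 2)/(b + 1)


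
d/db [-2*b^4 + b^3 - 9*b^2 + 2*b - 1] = -8*b^3 + 3*b^2 - 18*b + 2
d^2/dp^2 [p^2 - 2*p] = 2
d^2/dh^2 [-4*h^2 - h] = -8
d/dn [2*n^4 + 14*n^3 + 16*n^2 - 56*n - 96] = 8*n^3 + 42*n^2 + 32*n - 56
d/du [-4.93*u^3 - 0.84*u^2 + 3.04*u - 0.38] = -14.79*u^2 - 1.68*u + 3.04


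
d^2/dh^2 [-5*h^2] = -10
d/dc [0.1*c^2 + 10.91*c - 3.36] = 0.2*c + 10.91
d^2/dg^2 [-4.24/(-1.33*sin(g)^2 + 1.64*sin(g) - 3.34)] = (-30.000544*sin(g)^4 + 27.744864*sin(g)^3 + 108.936624*sin(g)^2 - 78.714752*sin(g) - 14.862048)/(1.33*sin(g)^2 - 1.64*sin(g) + 3.34)^3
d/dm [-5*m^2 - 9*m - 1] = -10*m - 9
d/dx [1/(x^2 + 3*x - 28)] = (-2*x - 3)/(x^2 + 3*x - 28)^2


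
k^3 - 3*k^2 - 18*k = k*(k - 6)*(k + 3)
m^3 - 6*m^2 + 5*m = m*(m - 5)*(m - 1)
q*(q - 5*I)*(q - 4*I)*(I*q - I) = I*q^4 + 9*q^3 - I*q^3 - 9*q^2 - 20*I*q^2 + 20*I*q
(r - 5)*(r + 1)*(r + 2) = r^3 - 2*r^2 - 13*r - 10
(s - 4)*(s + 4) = s^2 - 16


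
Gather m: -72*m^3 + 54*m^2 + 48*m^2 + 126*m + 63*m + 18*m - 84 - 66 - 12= -72*m^3 + 102*m^2 + 207*m - 162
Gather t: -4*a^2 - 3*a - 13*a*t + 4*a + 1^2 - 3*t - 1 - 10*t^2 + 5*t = -4*a^2 + a - 10*t^2 + t*(2 - 13*a)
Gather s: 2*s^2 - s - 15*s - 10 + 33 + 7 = 2*s^2 - 16*s + 30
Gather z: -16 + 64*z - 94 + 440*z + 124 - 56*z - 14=448*z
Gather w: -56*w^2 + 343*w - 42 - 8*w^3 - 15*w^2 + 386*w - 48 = -8*w^3 - 71*w^2 + 729*w - 90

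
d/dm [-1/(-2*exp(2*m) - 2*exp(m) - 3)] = (-4*exp(m) - 2)*exp(m)/(2*exp(2*m) + 2*exp(m) + 3)^2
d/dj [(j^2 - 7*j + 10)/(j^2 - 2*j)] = 5/j^2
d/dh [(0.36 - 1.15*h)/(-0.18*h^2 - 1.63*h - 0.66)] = (-0.207*h^2 + 0.1296*h + 1.3458)/(0.0324*h^4 + 0.5868*h^3 + 2.8945*h^2 + 2.1516*h + 0.4356)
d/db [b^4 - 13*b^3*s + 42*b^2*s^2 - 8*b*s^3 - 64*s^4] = 4*b^3 - 39*b^2*s + 84*b*s^2 - 8*s^3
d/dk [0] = 0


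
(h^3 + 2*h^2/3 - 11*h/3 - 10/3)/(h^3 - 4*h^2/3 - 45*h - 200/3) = (h^2 - h - 2)/(h^2 - 3*h - 40)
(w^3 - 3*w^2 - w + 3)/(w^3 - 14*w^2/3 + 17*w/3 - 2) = 3*(w + 1)/(3*w - 2)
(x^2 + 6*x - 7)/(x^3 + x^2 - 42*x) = (x - 1)/(x*(x - 6))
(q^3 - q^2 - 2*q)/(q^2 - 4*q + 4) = q*(q + 1)/(q - 2)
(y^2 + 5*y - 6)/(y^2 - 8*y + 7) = (y + 6)/(y - 7)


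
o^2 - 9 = (o - 3)*(o + 3)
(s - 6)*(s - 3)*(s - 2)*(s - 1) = s^4 - 12*s^3 + 47*s^2 - 72*s + 36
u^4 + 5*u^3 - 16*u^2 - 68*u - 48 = (u - 4)*(u + 1)*(u + 2)*(u + 6)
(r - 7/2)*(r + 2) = r^2 - 3*r/2 - 7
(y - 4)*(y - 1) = y^2 - 5*y + 4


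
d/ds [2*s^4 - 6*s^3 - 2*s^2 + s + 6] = 8*s^3 - 18*s^2 - 4*s + 1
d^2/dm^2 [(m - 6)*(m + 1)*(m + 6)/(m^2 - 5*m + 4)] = 20*(-m^3 - 18*m^2 + 102*m - 146)/(m^6 - 15*m^5 + 87*m^4 - 245*m^3 + 348*m^2 - 240*m + 64)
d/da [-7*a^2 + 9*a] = 9 - 14*a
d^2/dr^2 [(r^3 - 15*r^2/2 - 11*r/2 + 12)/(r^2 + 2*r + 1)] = (25*r + 79)/(r^4 + 4*r^3 + 6*r^2 + 4*r + 1)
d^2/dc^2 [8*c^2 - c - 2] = 16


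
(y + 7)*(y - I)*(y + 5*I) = y^3 + 7*y^2 + 4*I*y^2 + 5*y + 28*I*y + 35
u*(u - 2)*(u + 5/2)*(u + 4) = u^4 + 9*u^3/2 - 3*u^2 - 20*u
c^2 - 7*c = c*(c - 7)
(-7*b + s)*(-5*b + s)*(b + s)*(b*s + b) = 35*b^4*s + 35*b^4 + 23*b^3*s^2 + 23*b^3*s - 11*b^2*s^3 - 11*b^2*s^2 + b*s^4 + b*s^3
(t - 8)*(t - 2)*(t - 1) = t^3 - 11*t^2 + 26*t - 16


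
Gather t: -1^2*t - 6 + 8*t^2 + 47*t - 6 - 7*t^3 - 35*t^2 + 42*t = -7*t^3 - 27*t^2 + 88*t - 12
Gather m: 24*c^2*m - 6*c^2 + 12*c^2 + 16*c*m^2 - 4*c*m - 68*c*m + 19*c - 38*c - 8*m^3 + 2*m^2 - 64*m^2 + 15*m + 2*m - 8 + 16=6*c^2 - 19*c - 8*m^3 + m^2*(16*c - 62) + m*(24*c^2 - 72*c + 17) + 8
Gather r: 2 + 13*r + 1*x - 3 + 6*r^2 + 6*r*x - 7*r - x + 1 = 6*r^2 + r*(6*x + 6)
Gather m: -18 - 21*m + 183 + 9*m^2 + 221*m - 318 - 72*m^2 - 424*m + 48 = -63*m^2 - 224*m - 105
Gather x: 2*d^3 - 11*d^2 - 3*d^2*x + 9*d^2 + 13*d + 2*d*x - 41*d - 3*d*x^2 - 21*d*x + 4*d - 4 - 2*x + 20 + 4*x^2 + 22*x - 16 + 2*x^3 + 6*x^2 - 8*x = 2*d^3 - 2*d^2 - 24*d + 2*x^3 + x^2*(10 - 3*d) + x*(-3*d^2 - 19*d + 12)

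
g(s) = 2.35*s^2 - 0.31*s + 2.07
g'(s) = 4.7*s - 0.31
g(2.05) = 11.31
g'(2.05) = 9.32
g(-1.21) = 5.89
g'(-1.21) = -6.00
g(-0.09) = 2.12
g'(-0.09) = -0.73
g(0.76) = 3.19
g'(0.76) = 3.26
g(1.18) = 4.98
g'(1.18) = 5.24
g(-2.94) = 23.29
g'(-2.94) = -14.13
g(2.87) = 20.54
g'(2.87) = 13.18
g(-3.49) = 31.78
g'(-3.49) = -16.71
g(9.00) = 189.63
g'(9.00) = 41.99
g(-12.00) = 344.19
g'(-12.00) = -56.71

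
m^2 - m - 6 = (m - 3)*(m + 2)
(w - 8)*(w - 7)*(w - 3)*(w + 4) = w^4 - 14*w^3 + 29*w^2 + 236*w - 672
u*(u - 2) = u^2 - 2*u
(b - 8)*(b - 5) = b^2 - 13*b + 40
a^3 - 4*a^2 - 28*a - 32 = (a - 8)*(a + 2)^2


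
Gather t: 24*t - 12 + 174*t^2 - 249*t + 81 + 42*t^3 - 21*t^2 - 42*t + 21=42*t^3 + 153*t^2 - 267*t + 90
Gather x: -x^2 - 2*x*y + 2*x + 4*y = -x^2 + x*(2 - 2*y) + 4*y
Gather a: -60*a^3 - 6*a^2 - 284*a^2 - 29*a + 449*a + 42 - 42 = -60*a^3 - 290*a^2 + 420*a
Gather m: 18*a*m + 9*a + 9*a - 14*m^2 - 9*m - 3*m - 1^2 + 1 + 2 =18*a - 14*m^2 + m*(18*a - 12) + 2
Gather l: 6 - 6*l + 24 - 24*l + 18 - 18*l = 48 - 48*l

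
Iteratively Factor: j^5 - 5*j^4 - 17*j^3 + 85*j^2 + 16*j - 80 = (j - 5)*(j^4 - 17*j^2 + 16) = (j - 5)*(j - 4)*(j^3 + 4*j^2 - j - 4) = (j - 5)*(j - 4)*(j + 1)*(j^2 + 3*j - 4) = (j - 5)*(j - 4)*(j - 1)*(j + 1)*(j + 4)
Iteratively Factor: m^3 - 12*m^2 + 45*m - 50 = (m - 2)*(m^2 - 10*m + 25) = (m - 5)*(m - 2)*(m - 5)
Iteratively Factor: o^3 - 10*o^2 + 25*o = (o - 5)*(o^2 - 5*o) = (o - 5)^2*(o)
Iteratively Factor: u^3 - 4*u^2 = (u - 4)*(u^2) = u*(u - 4)*(u)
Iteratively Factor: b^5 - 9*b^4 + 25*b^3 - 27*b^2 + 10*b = (b - 1)*(b^4 - 8*b^3 + 17*b^2 - 10*b) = (b - 2)*(b - 1)*(b^3 - 6*b^2 + 5*b) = (b - 2)*(b - 1)^2*(b^2 - 5*b) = (b - 5)*(b - 2)*(b - 1)^2*(b)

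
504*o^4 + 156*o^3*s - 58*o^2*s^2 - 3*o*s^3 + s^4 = (-6*o + s)^2*(2*o + s)*(7*o + s)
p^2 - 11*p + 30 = (p - 6)*(p - 5)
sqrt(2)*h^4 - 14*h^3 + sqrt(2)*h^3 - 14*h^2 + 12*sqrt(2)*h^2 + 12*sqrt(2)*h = h*(h - 6*sqrt(2))*(h - sqrt(2))*(sqrt(2)*h + sqrt(2))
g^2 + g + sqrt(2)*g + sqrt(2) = (g + 1)*(g + sqrt(2))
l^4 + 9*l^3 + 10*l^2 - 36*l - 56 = (l - 2)*(l + 2)^2*(l + 7)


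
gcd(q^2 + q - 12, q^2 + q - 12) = q^2 + q - 12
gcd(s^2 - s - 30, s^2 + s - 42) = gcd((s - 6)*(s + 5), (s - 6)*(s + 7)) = s - 6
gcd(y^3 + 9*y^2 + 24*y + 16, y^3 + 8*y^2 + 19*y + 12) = y^2 + 5*y + 4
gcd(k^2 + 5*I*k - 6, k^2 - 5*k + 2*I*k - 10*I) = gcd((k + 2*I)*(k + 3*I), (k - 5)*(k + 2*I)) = k + 2*I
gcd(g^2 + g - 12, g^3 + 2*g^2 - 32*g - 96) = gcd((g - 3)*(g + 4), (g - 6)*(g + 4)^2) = g + 4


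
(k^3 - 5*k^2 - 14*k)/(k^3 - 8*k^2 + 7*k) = (k + 2)/(k - 1)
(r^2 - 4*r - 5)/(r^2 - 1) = (r - 5)/(r - 1)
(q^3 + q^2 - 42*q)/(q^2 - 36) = q*(q + 7)/(q + 6)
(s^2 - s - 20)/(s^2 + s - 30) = (s + 4)/(s + 6)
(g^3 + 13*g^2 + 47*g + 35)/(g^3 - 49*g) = (g^2 + 6*g + 5)/(g*(g - 7))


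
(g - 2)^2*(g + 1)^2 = g^4 - 2*g^3 - 3*g^2 + 4*g + 4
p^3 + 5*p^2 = p^2*(p + 5)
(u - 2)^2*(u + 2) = u^3 - 2*u^2 - 4*u + 8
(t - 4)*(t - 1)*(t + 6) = t^3 + t^2 - 26*t + 24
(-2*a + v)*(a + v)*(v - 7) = -2*a^2*v + 14*a^2 - a*v^2 + 7*a*v + v^3 - 7*v^2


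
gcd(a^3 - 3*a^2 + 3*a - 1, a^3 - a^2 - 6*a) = 1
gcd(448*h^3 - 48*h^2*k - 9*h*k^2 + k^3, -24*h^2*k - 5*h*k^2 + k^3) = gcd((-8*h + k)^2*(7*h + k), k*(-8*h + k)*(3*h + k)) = 8*h - k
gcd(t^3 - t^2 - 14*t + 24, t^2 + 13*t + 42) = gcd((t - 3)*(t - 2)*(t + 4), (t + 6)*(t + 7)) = 1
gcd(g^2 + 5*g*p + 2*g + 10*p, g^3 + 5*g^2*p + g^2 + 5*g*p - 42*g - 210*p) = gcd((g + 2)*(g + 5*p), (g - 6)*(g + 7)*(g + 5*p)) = g + 5*p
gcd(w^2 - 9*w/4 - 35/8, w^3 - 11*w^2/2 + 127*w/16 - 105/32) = w - 7/2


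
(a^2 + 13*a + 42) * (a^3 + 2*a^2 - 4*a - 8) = a^5 + 15*a^4 + 64*a^3 + 24*a^2 - 272*a - 336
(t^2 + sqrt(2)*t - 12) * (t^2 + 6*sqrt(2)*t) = t^4 + 7*sqrt(2)*t^3 - 72*sqrt(2)*t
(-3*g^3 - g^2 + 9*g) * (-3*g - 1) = 9*g^4 + 6*g^3 - 26*g^2 - 9*g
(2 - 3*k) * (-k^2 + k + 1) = 3*k^3 - 5*k^2 - k + 2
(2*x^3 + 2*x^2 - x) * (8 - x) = -2*x^4 + 14*x^3 + 17*x^2 - 8*x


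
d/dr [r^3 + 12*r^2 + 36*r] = 3*r^2 + 24*r + 36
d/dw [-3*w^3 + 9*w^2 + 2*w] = -9*w^2 + 18*w + 2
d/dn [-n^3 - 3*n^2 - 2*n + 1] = -3*n^2 - 6*n - 2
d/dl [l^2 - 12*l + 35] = 2*l - 12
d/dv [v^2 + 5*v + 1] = 2*v + 5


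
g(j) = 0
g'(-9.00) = 0.00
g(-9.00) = 0.00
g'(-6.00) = 0.00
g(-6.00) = 0.00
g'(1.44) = 0.00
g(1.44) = 0.00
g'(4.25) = 0.00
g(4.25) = 0.00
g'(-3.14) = 0.00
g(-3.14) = 0.00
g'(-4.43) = 0.00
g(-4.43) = 0.00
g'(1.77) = 0.00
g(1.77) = 0.00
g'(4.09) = 0.00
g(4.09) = 0.00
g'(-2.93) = 0.00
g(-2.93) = 0.00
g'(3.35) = 0.00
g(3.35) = 0.00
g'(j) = 0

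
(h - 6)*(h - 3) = h^2 - 9*h + 18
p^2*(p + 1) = p^3 + p^2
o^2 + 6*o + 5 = (o + 1)*(o + 5)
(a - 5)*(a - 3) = a^2 - 8*a + 15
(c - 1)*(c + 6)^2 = c^3 + 11*c^2 + 24*c - 36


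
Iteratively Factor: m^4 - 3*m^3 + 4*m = (m)*(m^3 - 3*m^2 + 4) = m*(m - 2)*(m^2 - m - 2) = m*(m - 2)*(m + 1)*(m - 2)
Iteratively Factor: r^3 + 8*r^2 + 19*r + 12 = (r + 1)*(r^2 + 7*r + 12) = (r + 1)*(r + 4)*(r + 3)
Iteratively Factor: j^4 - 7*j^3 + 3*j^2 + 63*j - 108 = (j - 4)*(j^3 - 3*j^2 - 9*j + 27) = (j - 4)*(j - 3)*(j^2 - 9) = (j - 4)*(j - 3)*(j + 3)*(j - 3)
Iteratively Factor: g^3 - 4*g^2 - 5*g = (g + 1)*(g^2 - 5*g) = g*(g + 1)*(g - 5)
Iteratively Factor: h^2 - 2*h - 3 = (h + 1)*(h - 3)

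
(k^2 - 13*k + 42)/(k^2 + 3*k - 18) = (k^2 - 13*k + 42)/(k^2 + 3*k - 18)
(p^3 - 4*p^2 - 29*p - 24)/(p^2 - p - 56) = (p^2 + 4*p + 3)/(p + 7)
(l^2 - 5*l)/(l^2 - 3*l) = (l - 5)/(l - 3)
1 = 1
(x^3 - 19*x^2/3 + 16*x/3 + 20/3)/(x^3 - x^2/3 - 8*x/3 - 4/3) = (x - 5)/(x + 1)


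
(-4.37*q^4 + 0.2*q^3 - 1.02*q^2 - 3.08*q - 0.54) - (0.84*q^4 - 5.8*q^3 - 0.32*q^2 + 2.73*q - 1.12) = -5.21*q^4 + 6.0*q^3 - 0.7*q^2 - 5.81*q + 0.58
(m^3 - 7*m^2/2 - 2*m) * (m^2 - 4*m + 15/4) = m^5 - 15*m^4/2 + 63*m^3/4 - 41*m^2/8 - 15*m/2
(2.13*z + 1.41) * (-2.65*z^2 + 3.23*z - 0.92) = -5.6445*z^3 + 3.1434*z^2 + 2.5947*z - 1.2972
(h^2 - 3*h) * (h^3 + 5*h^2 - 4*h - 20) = h^5 + 2*h^4 - 19*h^3 - 8*h^2 + 60*h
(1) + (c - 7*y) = c - 7*y + 1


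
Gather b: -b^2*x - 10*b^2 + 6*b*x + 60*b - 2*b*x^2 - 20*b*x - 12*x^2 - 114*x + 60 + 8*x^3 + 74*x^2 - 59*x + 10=b^2*(-x - 10) + b*(-2*x^2 - 14*x + 60) + 8*x^3 + 62*x^2 - 173*x + 70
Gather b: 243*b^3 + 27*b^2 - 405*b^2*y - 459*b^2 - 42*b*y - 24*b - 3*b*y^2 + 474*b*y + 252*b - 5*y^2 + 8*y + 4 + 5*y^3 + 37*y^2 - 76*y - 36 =243*b^3 + b^2*(-405*y - 432) + b*(-3*y^2 + 432*y + 228) + 5*y^3 + 32*y^2 - 68*y - 32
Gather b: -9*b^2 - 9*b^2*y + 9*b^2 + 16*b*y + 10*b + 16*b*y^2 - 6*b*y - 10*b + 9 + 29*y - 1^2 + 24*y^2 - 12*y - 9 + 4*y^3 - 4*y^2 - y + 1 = -9*b^2*y + b*(16*y^2 + 10*y) + 4*y^3 + 20*y^2 + 16*y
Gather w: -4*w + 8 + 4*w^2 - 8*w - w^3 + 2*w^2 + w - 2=-w^3 + 6*w^2 - 11*w + 6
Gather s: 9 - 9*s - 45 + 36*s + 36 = 27*s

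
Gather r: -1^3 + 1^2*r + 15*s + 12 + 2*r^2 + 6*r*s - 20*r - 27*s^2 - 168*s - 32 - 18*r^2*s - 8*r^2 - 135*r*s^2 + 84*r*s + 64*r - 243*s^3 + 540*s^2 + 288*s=r^2*(-18*s - 6) + r*(-135*s^2 + 90*s + 45) - 243*s^3 + 513*s^2 + 135*s - 21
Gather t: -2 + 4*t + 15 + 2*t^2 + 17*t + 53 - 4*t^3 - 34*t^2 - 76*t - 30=-4*t^3 - 32*t^2 - 55*t + 36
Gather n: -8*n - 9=-8*n - 9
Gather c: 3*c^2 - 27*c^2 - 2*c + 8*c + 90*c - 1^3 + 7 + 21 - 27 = -24*c^2 + 96*c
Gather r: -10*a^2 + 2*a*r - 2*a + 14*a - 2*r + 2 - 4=-10*a^2 + 12*a + r*(2*a - 2) - 2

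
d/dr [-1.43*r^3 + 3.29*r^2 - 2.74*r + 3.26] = -4.29*r^2 + 6.58*r - 2.74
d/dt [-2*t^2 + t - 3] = 1 - 4*t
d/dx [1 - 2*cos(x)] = 2*sin(x)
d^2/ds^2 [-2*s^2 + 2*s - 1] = -4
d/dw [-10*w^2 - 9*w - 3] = -20*w - 9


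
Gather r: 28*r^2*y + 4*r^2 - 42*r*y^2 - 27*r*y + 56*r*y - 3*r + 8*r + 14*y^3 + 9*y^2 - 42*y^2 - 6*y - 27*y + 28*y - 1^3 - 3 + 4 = r^2*(28*y + 4) + r*(-42*y^2 + 29*y + 5) + 14*y^3 - 33*y^2 - 5*y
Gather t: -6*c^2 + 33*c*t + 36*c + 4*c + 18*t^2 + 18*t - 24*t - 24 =-6*c^2 + 40*c + 18*t^2 + t*(33*c - 6) - 24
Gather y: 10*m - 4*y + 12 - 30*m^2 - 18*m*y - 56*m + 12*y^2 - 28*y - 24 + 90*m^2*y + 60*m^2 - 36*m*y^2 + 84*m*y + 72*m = 30*m^2 + 26*m + y^2*(12 - 36*m) + y*(90*m^2 + 66*m - 32) - 12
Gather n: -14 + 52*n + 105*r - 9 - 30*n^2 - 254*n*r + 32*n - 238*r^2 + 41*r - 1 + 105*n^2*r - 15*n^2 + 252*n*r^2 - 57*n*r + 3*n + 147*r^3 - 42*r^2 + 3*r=n^2*(105*r - 45) + n*(252*r^2 - 311*r + 87) + 147*r^3 - 280*r^2 + 149*r - 24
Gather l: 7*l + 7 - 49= 7*l - 42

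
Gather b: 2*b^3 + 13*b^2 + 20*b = 2*b^3 + 13*b^2 + 20*b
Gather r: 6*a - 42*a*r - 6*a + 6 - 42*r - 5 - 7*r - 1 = r*(-42*a - 49)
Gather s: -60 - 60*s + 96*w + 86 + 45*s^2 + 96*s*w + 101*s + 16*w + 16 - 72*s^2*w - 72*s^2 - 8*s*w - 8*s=s^2*(-72*w - 27) + s*(88*w + 33) + 112*w + 42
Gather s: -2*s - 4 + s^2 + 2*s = s^2 - 4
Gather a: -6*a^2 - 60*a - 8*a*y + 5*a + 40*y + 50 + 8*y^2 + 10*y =-6*a^2 + a*(-8*y - 55) + 8*y^2 + 50*y + 50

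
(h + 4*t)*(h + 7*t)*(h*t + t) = h^3*t + 11*h^2*t^2 + h^2*t + 28*h*t^3 + 11*h*t^2 + 28*t^3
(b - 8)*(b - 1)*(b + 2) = b^3 - 7*b^2 - 10*b + 16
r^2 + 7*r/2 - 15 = (r - 5/2)*(r + 6)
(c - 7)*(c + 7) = c^2 - 49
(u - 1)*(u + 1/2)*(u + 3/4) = u^3 + u^2/4 - 7*u/8 - 3/8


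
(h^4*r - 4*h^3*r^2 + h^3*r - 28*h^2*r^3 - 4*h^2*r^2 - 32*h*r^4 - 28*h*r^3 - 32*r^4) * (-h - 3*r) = -h^5*r + h^4*r^2 - h^4*r + 40*h^3*r^3 + h^3*r^2 + 116*h^2*r^4 + 40*h^2*r^3 + 96*h*r^5 + 116*h*r^4 + 96*r^5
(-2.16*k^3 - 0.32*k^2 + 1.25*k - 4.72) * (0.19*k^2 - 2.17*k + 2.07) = -0.4104*k^5 + 4.6264*k^4 - 3.5393*k^3 - 4.2717*k^2 + 12.8299*k - 9.7704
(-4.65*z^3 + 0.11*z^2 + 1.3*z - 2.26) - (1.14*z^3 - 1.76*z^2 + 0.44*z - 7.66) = -5.79*z^3 + 1.87*z^2 + 0.86*z + 5.4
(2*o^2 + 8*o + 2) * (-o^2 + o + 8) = -2*o^4 - 6*o^3 + 22*o^2 + 66*o + 16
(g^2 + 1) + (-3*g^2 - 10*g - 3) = -2*g^2 - 10*g - 2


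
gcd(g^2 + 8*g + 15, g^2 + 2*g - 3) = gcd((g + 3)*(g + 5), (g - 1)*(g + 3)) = g + 3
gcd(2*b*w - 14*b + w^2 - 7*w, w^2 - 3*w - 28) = w - 7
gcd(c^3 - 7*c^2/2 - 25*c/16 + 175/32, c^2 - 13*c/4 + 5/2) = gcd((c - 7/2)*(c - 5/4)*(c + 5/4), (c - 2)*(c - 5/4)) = c - 5/4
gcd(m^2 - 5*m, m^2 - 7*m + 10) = m - 5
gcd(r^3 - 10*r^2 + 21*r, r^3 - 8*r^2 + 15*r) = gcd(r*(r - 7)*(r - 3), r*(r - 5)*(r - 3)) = r^2 - 3*r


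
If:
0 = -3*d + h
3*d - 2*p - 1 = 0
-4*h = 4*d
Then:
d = 0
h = 0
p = -1/2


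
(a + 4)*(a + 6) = a^2 + 10*a + 24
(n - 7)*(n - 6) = n^2 - 13*n + 42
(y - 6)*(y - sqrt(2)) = y^2 - 6*y - sqrt(2)*y + 6*sqrt(2)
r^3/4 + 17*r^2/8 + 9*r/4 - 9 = (r/4 + 1)*(r - 3/2)*(r + 6)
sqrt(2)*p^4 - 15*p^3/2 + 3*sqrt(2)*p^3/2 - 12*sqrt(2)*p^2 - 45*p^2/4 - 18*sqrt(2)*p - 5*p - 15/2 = (p + 3/2)*(p - 5*sqrt(2))*(p + sqrt(2))*(sqrt(2)*p + 1/2)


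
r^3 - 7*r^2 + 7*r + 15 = (r - 5)*(r - 3)*(r + 1)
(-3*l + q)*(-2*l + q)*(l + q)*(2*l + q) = 12*l^4 + 8*l^3*q - 7*l^2*q^2 - 2*l*q^3 + q^4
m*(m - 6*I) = m^2 - 6*I*m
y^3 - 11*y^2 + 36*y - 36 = (y - 6)*(y - 3)*(y - 2)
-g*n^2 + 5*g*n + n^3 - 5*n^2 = n*(-g + n)*(n - 5)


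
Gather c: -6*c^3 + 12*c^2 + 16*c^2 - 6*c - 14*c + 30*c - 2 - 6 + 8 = -6*c^3 + 28*c^2 + 10*c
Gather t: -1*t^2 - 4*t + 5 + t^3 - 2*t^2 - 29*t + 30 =t^3 - 3*t^2 - 33*t + 35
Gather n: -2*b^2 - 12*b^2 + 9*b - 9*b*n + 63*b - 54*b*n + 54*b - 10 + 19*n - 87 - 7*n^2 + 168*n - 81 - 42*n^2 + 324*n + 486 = -14*b^2 + 126*b - 49*n^2 + n*(511 - 63*b) + 308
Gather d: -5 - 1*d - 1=-d - 6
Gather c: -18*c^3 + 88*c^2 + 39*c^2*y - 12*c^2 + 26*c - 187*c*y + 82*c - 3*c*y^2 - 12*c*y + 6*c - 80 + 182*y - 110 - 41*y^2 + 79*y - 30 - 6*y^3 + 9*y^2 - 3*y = -18*c^3 + c^2*(39*y + 76) + c*(-3*y^2 - 199*y + 114) - 6*y^3 - 32*y^2 + 258*y - 220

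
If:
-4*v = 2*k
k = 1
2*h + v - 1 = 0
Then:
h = 3/4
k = 1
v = -1/2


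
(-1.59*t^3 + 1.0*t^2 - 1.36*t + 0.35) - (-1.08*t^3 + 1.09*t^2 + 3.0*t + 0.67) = -0.51*t^3 - 0.0900000000000001*t^2 - 4.36*t - 0.32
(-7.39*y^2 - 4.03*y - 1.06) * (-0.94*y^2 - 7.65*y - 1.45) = 6.9466*y^4 + 60.3217*y^3 + 42.5414*y^2 + 13.9525*y + 1.537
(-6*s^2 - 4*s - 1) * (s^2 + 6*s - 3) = -6*s^4 - 40*s^3 - 7*s^2 + 6*s + 3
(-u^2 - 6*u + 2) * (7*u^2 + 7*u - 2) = -7*u^4 - 49*u^3 - 26*u^2 + 26*u - 4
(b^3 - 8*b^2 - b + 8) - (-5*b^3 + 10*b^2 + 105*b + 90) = 6*b^3 - 18*b^2 - 106*b - 82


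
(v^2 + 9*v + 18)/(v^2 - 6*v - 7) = (v^2 + 9*v + 18)/(v^2 - 6*v - 7)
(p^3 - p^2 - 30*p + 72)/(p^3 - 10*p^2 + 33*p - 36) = (p + 6)/(p - 3)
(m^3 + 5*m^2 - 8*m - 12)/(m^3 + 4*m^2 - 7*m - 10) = (m + 6)/(m + 5)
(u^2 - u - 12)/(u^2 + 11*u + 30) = (u^2 - u - 12)/(u^2 + 11*u + 30)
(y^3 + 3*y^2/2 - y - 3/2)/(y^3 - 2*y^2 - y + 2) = (y + 3/2)/(y - 2)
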